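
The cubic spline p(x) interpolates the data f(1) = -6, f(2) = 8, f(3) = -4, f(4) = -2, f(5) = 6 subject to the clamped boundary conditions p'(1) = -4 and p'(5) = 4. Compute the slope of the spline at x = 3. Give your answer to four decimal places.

-11.1429

Write m_i for p''(x_i). With h_i = 1, 1, 1, 1 and divided differences Δ_i = 14, -12, 2, 8, the continuity of p' gives the tridiagonal system
  1·m_0 + 4·m_1 + 1·m_2 = 6(Δ_1 - Δ_0) = -156
  1·m_1 + 4·m_2 + 1·m_3 = 6(Δ_2 - Δ_1) = 84
  1·m_2 + 4·m_3 + 1·m_4 = 6(Δ_3 - Δ_2) = 36
Clamped end conditions give two more equations: 2h_0·m_0 + h_0·m_1 = 6(Δ_0 - p'(1)) = 108 and h_3·m_3 + 2h_3·m_4 = 6(p'(5) - Δ_3) = -24.
Solving: m_0 = 626/7, m_1 = -496/7, m_2 = 38, m_3 = 20/7, m_4 = -94/7.
On [3, 4], p'(x) = b_2 + 2c_2·(x - 3) + 3d_2·(x - 3)² with b_2 = Δ_2 - h_2(2m_2 + m_3)/6 = -78/7, c_2 = m_2/2 = 19, d_2 = (m_3 - m_2)/(6h_2) = -41/7. So p'(3) = -78/7.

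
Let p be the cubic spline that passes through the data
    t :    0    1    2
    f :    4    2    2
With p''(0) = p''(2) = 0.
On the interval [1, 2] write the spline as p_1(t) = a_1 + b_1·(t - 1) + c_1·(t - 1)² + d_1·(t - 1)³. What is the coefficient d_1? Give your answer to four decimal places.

-0.5000

Let M_i = p''(x_i). Step sizes h_i = 1, 1; slopes of the chords Δ_i = (y_(i+1) - y_i)/h_i = -2, 0.
  1·M_0 + 4·M_1 + 1·M_2 = 6(Δ_1 - Δ_0) = 12
Natural end conditions: M_0 = M_2 = 0.
Hence M_0 = 0, M_1 = 3, M_2 = 0.
On [1, 2], with p_1(t) = a_1 + b_1·(t - 1) + c_1·(t - 1)² + d_1·(t - 1)³: c_1 = M_1/2 = 3/2, d_1 = (M_2 - M_1)/(6h_1) = -1/2, b_1 = Δ_1 - h_1(2M_1 + M_2)/6 = -1.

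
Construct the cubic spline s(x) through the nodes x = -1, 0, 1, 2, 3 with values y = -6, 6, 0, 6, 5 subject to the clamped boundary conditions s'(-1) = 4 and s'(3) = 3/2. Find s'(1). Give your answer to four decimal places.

Let m_i = s''(x_i). Step sizes h_i = 1, 1, 1, 1; slopes of the chords Δ_i = (y_(i+1) - y_i)/h_i = 12, -6, 6, -1.
  1·m_0 + 4·m_1 + 1·m_2 = 6(Δ_1 - Δ_0) = -108
  1·m_1 + 4·m_2 + 1·m_3 = 6(Δ_2 - Δ_1) = 72
  1·m_2 + 4·m_3 + 1·m_4 = 6(Δ_3 - Δ_2) = -42
Clamped end conditions give two more equations: 2h_0·m_0 + h_0·m_1 = 6(Δ_0 - s'(-1)) = 48 and h_3·m_3 + 2h_3·m_4 = 6(s'(3) - Δ_3) = 15.
Solving the tridiagonal system: m_0 = 2689/56, m_1 = -1345/28, m_2 = 289/8, m_3 = -685/28, m_4 = 1105/56.
On [1, 2], s'(x) = b_2 + 2c_2·(x - 1) + 3d_2·(x - 1)² with b_2 = Δ_2 - h_2(2m_2 + m_3)/6 = -55/28, c_2 = m_2/2 = 289/16, d_2 = (m_3 - m_2)/(6h_2) = -1131/112. So s'(1) = -55/28.

-1.9643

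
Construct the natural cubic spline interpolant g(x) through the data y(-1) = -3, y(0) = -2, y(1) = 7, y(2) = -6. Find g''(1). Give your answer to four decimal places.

Let m_i = g''(x_i). Step sizes h_i = 1, 1, 1; slopes of the chords Δ_i = (y_(i+1) - y_i)/h_i = 1, 9, -13.
  1·m_0 + 4·m_1 + 1·m_2 = 6(Δ_1 - Δ_0) = 48
  1·m_1 + 4·m_2 + 1·m_3 = 6(Δ_2 - Δ_1) = -132
Natural end conditions: m_0 = m_3 = 0.
Solving the tridiagonal system: m_0 = 0, m_1 = 108/5, m_2 = -192/5, m_3 = 0.

-38.4000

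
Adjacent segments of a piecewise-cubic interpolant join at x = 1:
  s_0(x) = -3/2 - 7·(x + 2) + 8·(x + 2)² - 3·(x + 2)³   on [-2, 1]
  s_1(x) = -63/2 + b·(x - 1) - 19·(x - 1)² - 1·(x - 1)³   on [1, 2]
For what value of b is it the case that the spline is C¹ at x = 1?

s_0'(x) = -7 + 16·(x + 2) - 9·(x + 2)², so s_0'(1) = -40. On the right, s_1'(1) = b, so b = -40.

-40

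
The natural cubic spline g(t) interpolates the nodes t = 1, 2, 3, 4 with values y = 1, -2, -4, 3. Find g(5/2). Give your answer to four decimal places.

With M_i denoting the second derivative at x_i, h_i = 1, 1, 1, and Δ_i = (y_(i+1) − y_i)/h_i = -3, -2, 7:
  1·M_0 + 4·M_1 + 1·M_2 = 6(Δ_1 - Δ_0) = 6
  1·M_1 + 4·M_2 + 1·M_3 = 6(Δ_2 - Δ_1) = 54
Natural end conditions: M_0 = M_3 = 0.
Forward elimination and back-substitution give M_0 = 0, M_1 = -2, M_2 = 14, M_3 = 0.
On [2, 3], g(t) = -2 - 11/3·(t - 2) - 1·(t - 2)² + 8/3·(t - 2)³.
With (t - 2) = 1/2: g(5/2) = -15/4.

-3.7500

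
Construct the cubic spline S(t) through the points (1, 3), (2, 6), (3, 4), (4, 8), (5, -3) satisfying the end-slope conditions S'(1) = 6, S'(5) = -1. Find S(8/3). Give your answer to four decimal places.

With σ_i denoting the second derivative at x_i, h_i = 1, 1, 1, 1, and Δ_i = (y_(i+1) − y_i)/h_i = 3, -2, 4, -11:
  1·σ_0 + 4·σ_1 + 1·σ_2 = 6(Δ_1 - Δ_0) = -30
  1·σ_1 + 4·σ_2 + 1·σ_3 = 6(Δ_2 - Δ_1) = 36
  1·σ_2 + 4·σ_3 + 1·σ_4 = 6(Δ_3 - Δ_2) = -90
Clamped end conditions give two more equations: 2h_0·σ_0 + h_0·σ_1 = 6(Δ_0 - S'(1)) = -18 and h_3·σ_3 + 2h_3·σ_4 = 6(S'(5) - Δ_3) = 60.
Hence σ_0 = -79/28, σ_1 = -173/14, σ_2 = 89/4, σ_3 = -569/14, σ_4 = 1409/28.
On [2, 3], S(t) = 6 - 89/56·(t - 2) - 173/28·(t - 2)² + 323/56·(t - 2)³.
With (t - 2) = 2/3: S(8/3) = 2951/756.

3.9034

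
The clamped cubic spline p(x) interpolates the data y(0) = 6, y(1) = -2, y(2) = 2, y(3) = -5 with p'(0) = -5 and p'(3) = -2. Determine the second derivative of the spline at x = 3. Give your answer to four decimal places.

Put M_i = p'' at the i-th knot. Here h = (1, 1, 1) and Δ = (-8, 4, -7), so the interior equations h_(i-1)·M_(i-1) + 2(h_(i-1)+h_i)·M_i + h_i·M_(i+1) = 6(Δ_i − Δ_(i-1)) read
  1·M_0 + 4·M_1 + 1·M_2 = 6(Δ_1 - Δ_0) = 72
  1·M_1 + 4·M_2 + 1·M_3 = 6(Δ_2 - Δ_1) = -66
Clamped end conditions give two more equations: 2h_0·M_0 + h_0·M_1 = 6(Δ_0 - p'(0)) = -18 and h_2·M_2 + 2h_2·M_3 = 6(p'(3) - Δ_2) = 30.
Solving: M_0 = -126/5, M_1 = 162/5, M_2 = -162/5, M_3 = 156/5.

31.2000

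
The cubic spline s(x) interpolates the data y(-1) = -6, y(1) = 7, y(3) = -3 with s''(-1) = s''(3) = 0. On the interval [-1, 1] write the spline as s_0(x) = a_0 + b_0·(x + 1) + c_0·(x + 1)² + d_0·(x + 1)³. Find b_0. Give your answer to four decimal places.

Write m_i for s''(x_i). With h_i = 2, 2 and divided differences Δ_i = 13/2, -5, the continuity of s' gives the tridiagonal system
  2·m_0 + 8·m_1 + 2·m_2 = 6(Δ_1 - Δ_0) = -69
Natural end conditions: m_0 = m_2 = 0.
Solving the tridiagonal system: m_0 = 0, m_1 = -69/8, m_2 = 0.
On [-1, 1], with s_0(x) = a_0 + b_0·(x + 1) + c_0·(x + 1)² + d_0·(x + 1)³: c_0 = m_0/2 = 0, d_0 = (m_1 - m_0)/(6h_0) = -23/32, b_0 = Δ_0 - h_0(2m_0 + m_1)/6 = 75/8.

9.3750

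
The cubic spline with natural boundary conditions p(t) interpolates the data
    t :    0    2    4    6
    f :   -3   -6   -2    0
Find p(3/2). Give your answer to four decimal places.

-5.9063

Put M_i = p'' at the i-th knot. Here h = (2, 2, 2) and Δ = (-3/2, 2, 1), so the interior equations h_(i-1)·M_(i-1) + 2(h_(i-1)+h_i)·M_i + h_i·M_(i+1) = 6(Δ_i − Δ_(i-1)) read
  2·M_0 + 8·M_1 + 2·M_2 = 6(Δ_1 - Δ_0) = 21
  2·M_1 + 8·M_2 + 2·M_3 = 6(Δ_2 - Δ_1) = -6
Natural end conditions: M_0 = M_3 = 0.
Solving the tridiagonal system: M_0 = 0, M_1 = 3, M_2 = -3/2, M_3 = 0.
On [0, 2], p(t) = -3 - 5/2·t + 0·t² + 1/4·t³.
With t = 3/2: p(3/2) = -189/32.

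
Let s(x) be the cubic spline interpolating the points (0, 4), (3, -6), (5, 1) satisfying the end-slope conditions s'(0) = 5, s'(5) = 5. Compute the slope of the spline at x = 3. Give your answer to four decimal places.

Write m_i for s''(x_i). With h_i = 3, 2 and divided differences Δ_i = -10/3, 7/2, the continuity of s' gives the tridiagonal system
  3·m_0 + 10·m_1 + 2·m_2 = 6(Δ_1 - Δ_0) = 41
Clamped end conditions give two more equations: 2h_0·m_0 + h_0·m_1 = 6(Δ_0 - s'(0)) = -50 and h_1·m_1 + 2h_1·m_2 = 6(s'(5) - Δ_1) = 9.
Solving the tridiagonal system: m_0 = -373/30, m_1 = 41/5, m_2 = -37/20.
On [3, 5], s'(x) = b_1 + 2c_1·(x - 3) + 3d_1·(x - 3)² with b_1 = Δ_1 - h_1(2m_1 + m_2)/6 = -27/20, c_1 = m_1/2 = 41/10, d_1 = (m_2 - m_1)/(6h_1) = -67/80. So s'(3) = -27/20.

-1.3500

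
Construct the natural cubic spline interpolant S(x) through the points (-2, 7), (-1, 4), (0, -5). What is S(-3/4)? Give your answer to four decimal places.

2.2422

Write m_i for S''(x_i). With h_i = 1, 1 and divided differences Δ_i = -3, -9, the continuity of S' gives the tridiagonal system
  1·m_0 + 4·m_1 + 1·m_2 = 6(Δ_1 - Δ_0) = -36
Natural end conditions: m_0 = m_2 = 0.
Forward elimination and back-substitution give m_0 = 0, m_1 = -9, m_2 = 0.
On [-1, 0], S(x) = 4 - 6·(x + 1) - 9/2·(x + 1)² + 3/2·(x + 1)³.
With (x + 1) = 1/4: S(-3/4) = 287/128.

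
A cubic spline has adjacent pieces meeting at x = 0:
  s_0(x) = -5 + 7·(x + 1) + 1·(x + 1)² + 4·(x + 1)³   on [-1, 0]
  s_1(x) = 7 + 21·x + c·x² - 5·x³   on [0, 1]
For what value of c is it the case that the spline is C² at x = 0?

13

s_0''(x) = 2 + 24·(x + 1), so s_0''(0) = 26. On the right, s_1''(0) = 2c, so c = 13.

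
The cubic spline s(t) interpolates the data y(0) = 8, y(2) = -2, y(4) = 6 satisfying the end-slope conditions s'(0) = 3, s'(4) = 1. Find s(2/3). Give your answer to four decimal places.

Put M_i = s'' at the i-th knot. Here h = (2, 2) and Δ = (-5, 4), so the interior equations h_(i-1)·M_(i-1) + 2(h_(i-1)+h_i)·M_i + h_i·M_(i+1) = 6(Δ_i − Δ_(i-1)) read
  2·M_0 + 8·M_1 + 2·M_2 = 6(Δ_1 - Δ_0) = 54
Clamped end conditions give two more equations: 2h_0·M_0 + h_0·M_1 = 6(Δ_0 - s'(0)) = -48 and h_1·M_1 + 2h_1·M_2 = 6(s'(4) - Δ_1) = -18.
Solving: M_0 = -77/4, M_1 = 29/2, M_2 = -47/4.
On [0, 2], s(t) = 8 + 3·t - 77/8·t² + 45/16·t³.
With t = 2/3: s(2/3) = 59/9.

6.5556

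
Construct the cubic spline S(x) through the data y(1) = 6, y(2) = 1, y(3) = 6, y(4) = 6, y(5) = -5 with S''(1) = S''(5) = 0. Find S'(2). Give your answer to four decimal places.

Put σ_i = S'' at the i-th knot. Here h = (1, 1, 1, 1) and Δ = (-5, 5, 0, -11), so the interior equations h_(i-1)·σ_(i-1) + 2(h_(i-1)+h_i)·σ_i + h_i·σ_(i+1) = 6(Δ_i − Δ_(i-1)) read
  1·σ_0 + 4·σ_1 + 1·σ_2 = 6(Δ_1 - Δ_0) = 60
  1·σ_1 + 4·σ_2 + 1·σ_3 = 6(Δ_2 - Δ_1) = -30
  1·σ_2 + 4·σ_3 + 1·σ_4 = 6(Δ_3 - Δ_2) = -66
Natural end conditions: σ_0 = σ_4 = 0.
Forward elimination and back-substitution give σ_0 = 0, σ_1 = 477/28, σ_2 = -57/7, σ_3 = -405/28, σ_4 = 0.
On [2, 3], S'(x) = b_1 + 2c_1·(x - 2) + 3d_1·(x - 2)² with b_1 = Δ_1 - h_1(2σ_1 + σ_2)/6 = 19/28, c_1 = σ_1/2 = 477/56, d_1 = (σ_2 - σ_1)/(6h_1) = -235/56. So S'(2) = 19/28.

0.6786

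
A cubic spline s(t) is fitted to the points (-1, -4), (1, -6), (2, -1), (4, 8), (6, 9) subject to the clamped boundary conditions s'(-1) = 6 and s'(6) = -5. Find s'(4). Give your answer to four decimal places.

Put m_i = s'' at the i-th knot. Here h = (2, 1, 2, 2) and Δ = (-1, 5, 9/2, 1/2), so the interior equations h_(i-1)·m_(i-1) + 2(h_(i-1)+h_i)·m_i + h_i·m_(i+1) = 6(Δ_i − Δ_(i-1)) read
  2·m_0 + 6·m_1 + 1·m_2 = 6(Δ_1 - Δ_0) = 36
  1·m_1 + 6·m_2 + 2·m_3 = 6(Δ_2 - Δ_1) = -3
  2·m_2 + 8·m_3 + 2·m_4 = 6(Δ_3 - Δ_2) = -24
Clamped end conditions give two more equations: 2h_0·m_0 + h_0·m_1 = 6(Δ_0 - s'(-1)) = -42 and h_3·m_3 + 2h_3·m_4 = 6(s'(6) - Δ_3) = -33.
Solving: m_0 = -2005/122, m_1 = 724/61, m_2 = -143/61, m_3 = -49/122, m_4 = -491/61.
On [4, 6], s'(t) = b_3 + 2c_3·(t - 4) + 3d_3·(t - 4)² with b_3 = Δ_3 - h_3(2m_3 + m_4)/6 = 421/122, c_3 = m_3/2 = -49/244, d_3 = (m_4 - m_3)/(6h_3) = -311/488. So s'(4) = 421/122.

3.4508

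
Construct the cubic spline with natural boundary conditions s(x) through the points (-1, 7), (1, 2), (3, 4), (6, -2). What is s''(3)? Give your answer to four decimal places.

-2.4474

Let σ_i = s''(x_i). Step sizes h_i = 2, 2, 3; slopes of the chords Δ_i = (y_(i+1) - y_i)/h_i = -5/2, 1, -2.
  2·σ_0 + 8·σ_1 + 2·σ_2 = 6(Δ_1 - Δ_0) = 21
  2·σ_1 + 10·σ_2 + 3·σ_3 = 6(Δ_2 - Δ_1) = -18
Natural end conditions: σ_0 = σ_3 = 0.
Solving the tridiagonal system: σ_0 = 0, σ_1 = 123/38, σ_2 = -93/38, σ_3 = 0.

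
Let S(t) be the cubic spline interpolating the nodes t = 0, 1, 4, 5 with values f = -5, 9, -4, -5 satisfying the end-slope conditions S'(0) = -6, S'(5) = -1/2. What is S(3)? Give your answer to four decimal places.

5.2205

With M_i denoting the second derivative at x_i, h_i = 1, 3, 1, and Δ_i = (y_(i+1) − y_i)/h_i = 14, -13/3, -1:
  1·M_0 + 8·M_1 + 3·M_2 = 6(Δ_1 - Δ_0) = -110
  3·M_1 + 8·M_2 + 1·M_3 = 6(Δ_2 - Δ_1) = 20
Clamped end conditions give two more equations: 2h_0·M_0 + h_0·M_1 = 6(Δ_0 - S'(0)) = 120 and h_2·M_2 + 2h_2·M_3 = 6(S'(5) - Δ_2) = 3.
Forward elimination and back-substitution give M_0 = 4667/63, M_1 = -1774/63, M_2 = 865/63, M_3 = -338/63.
On [1, 4], S(t) = 9 + 2137/126·(t - 1) - 887/63·(t - 1)² + 377/162·(t - 1)³.
With (t - 1) = 2: S(3) = 2960/567.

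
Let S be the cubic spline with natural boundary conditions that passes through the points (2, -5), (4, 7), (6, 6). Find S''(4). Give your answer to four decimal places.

-4.8750

Put M_i = S'' at the i-th knot. Here h = (2, 2) and Δ = (6, -1/2), so the interior equations h_(i-1)·M_(i-1) + 2(h_(i-1)+h_i)·M_i + h_i·M_(i+1) = 6(Δ_i − Δ_(i-1)) read
  2·M_0 + 8·M_1 + 2·M_2 = 6(Δ_1 - Δ_0) = -39
Natural end conditions: M_0 = M_2 = 0.
Forward elimination and back-substitution give M_0 = 0, M_1 = -39/8, M_2 = 0.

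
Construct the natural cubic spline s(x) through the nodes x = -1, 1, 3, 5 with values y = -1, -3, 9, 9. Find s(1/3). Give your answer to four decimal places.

Write M_i for s''(x_i). With h_i = 2, 2, 2 and divided differences Δ_i = -1, 6, 0, the continuity of s' gives the tridiagonal system
  2·M_0 + 8·M_1 + 2·M_2 = 6(Δ_1 - Δ_0) = 42
  2·M_1 + 8·M_2 + 2·M_3 = 6(Δ_2 - Δ_1) = -36
Natural end conditions: M_0 = M_3 = 0.
Solving: M_0 = 0, M_1 = 34/5, M_2 = -31/5, M_3 = 0.
On [-1, 1], s(x) = -1 - 49/15·(x + 1) + 0·(x + 1)² + 17/30·(x + 1)³.
With (x + 1) = 4/3: s(1/3) = -325/81.

-4.0123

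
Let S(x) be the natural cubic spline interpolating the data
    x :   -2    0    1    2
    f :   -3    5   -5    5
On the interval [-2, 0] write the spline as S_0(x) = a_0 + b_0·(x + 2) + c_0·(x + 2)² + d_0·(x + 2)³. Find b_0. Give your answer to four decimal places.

With m_i denoting the second derivative at x_i, h_i = 2, 1, 1, and Δ_i = (y_(i+1) − y_i)/h_i = 4, -10, 10:
  2·m_0 + 6·m_1 + 1·m_2 = 6(Δ_1 - Δ_0) = -84
  1·m_1 + 4·m_2 + 1·m_3 = 6(Δ_2 - Δ_1) = 120
Natural end conditions: m_0 = m_3 = 0.
Hence m_0 = 0, m_1 = -456/23, m_2 = 804/23, m_3 = 0.
On [-2, 0], with S_0(x) = a_0 + b_0·(x + 2) + c_0·(x + 2)² + d_0·(x + 2)³: c_0 = m_0/2 = 0, d_0 = (m_1 - m_0)/(6h_0) = -38/23, b_0 = Δ_0 - h_0(2m_0 + m_1)/6 = 244/23.

10.6087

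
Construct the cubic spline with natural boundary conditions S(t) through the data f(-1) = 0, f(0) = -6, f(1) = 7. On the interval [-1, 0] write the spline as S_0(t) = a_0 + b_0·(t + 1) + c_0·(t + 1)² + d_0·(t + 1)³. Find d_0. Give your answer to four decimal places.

Let M_i = S''(x_i). Step sizes h_i = 1, 1; slopes of the chords Δ_i = (y_(i+1) - y_i)/h_i = -6, 13.
  1·M_0 + 4·M_1 + 1·M_2 = 6(Δ_1 - Δ_0) = 114
Natural end conditions: M_0 = M_2 = 0.
Solving: M_0 = 0, M_1 = 57/2, M_2 = 0.
On [-1, 0], with S_0(t) = a_0 + b_0·(t + 1) + c_0·(t + 1)² + d_0·(t + 1)³: c_0 = M_0/2 = 0, d_0 = (M_1 - M_0)/(6h_0) = 19/4, b_0 = Δ_0 - h_0(2M_0 + M_1)/6 = -43/4.

4.7500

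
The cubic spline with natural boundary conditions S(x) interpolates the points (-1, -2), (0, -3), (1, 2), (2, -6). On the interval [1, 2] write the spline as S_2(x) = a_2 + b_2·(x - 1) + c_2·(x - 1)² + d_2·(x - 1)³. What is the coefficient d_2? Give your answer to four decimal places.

With m_i denoting the second derivative at x_i, h_i = 1, 1, 1, and Δ_i = (y_(i+1) − y_i)/h_i = -1, 5, -8:
  1·m_0 + 4·m_1 + 1·m_2 = 6(Δ_1 - Δ_0) = 36
  1·m_1 + 4·m_2 + 1·m_3 = 6(Δ_2 - Δ_1) = -78
Natural end conditions: m_0 = m_3 = 0.
Forward elimination and back-substitution give m_0 = 0, m_1 = 74/5, m_2 = -116/5, m_3 = 0.
On [1, 2], with S_2(x) = a_2 + b_2·(x - 1) + c_2·(x - 1)² + d_2·(x - 1)³: c_2 = m_2/2 = -58/5, d_2 = (m_3 - m_2)/(6h_2) = 58/15, b_2 = Δ_2 - h_2(2m_2 + m_3)/6 = -4/15.

3.8667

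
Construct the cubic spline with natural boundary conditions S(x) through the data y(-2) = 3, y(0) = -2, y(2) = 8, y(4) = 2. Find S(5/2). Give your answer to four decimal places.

Write M_i for S''(x_i). With h_i = 2, 2, 2 and divided differences Δ_i = -5/2, 5, -3, the continuity of S' gives the tridiagonal system
  2·M_0 + 8·M_1 + 2·M_2 = 6(Δ_1 - Δ_0) = 45
  2·M_1 + 8·M_2 + 2·M_3 = 6(Δ_2 - Δ_1) = -48
Natural end conditions: M_0 = M_3 = 0.
Solving: M_0 = 0, M_1 = 38/5, M_2 = -79/10, M_3 = 0.
On [2, 4], S(x) = 8 + 34/15·(x - 2) - 79/20·(x - 2)² + 79/120·(x - 2)³.
With (x - 2) = 1/2: S(5/2) = 2633/320.

8.2281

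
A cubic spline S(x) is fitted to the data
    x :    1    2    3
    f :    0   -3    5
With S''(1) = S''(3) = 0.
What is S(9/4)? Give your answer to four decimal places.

-1.9023

Put σ_i = S'' at the i-th knot. Here h = (1, 1) and Δ = (-3, 8), so the interior equations h_(i-1)·σ_(i-1) + 2(h_(i-1)+h_i)·σ_i + h_i·σ_(i+1) = 6(Δ_i − Δ_(i-1)) read
  1·σ_0 + 4·σ_1 + 1·σ_2 = 6(Δ_1 - Δ_0) = 66
Natural end conditions: σ_0 = σ_2 = 0.
Solving the tridiagonal system: σ_0 = 0, σ_1 = 33/2, σ_2 = 0.
On [2, 3], S(x) = -3 + 5/2·(x - 2) + 33/4·(x - 2)² - 11/4·(x - 2)³.
With (x - 2) = 1/4: S(9/4) = -487/256.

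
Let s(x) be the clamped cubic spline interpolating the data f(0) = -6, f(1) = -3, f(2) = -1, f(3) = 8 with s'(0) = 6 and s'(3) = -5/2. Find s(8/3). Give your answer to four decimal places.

6.6938

With M_i denoting the second derivative at x_i, h_i = 1, 1, 1, and Δ_i = (y_(i+1) − y_i)/h_i = 3, 2, 9:
  1·M_0 + 4·M_1 + 1·M_2 = 6(Δ_1 - Δ_0) = -6
  1·M_1 + 4·M_2 + 1·M_3 = 6(Δ_2 - Δ_1) = 42
Clamped end conditions give two more equations: 2h_0·M_0 + h_0·M_1 = 6(Δ_0 - s'(0)) = -18 and h_2·M_2 + 2h_2·M_3 = 6(s'(3) - Δ_2) = -69.
Forward elimination and back-substitution give M_0 = -91/15, M_1 = -88/15, M_2 = 353/15, M_3 = -694/15.
On [2, 3], s(x) = -1 + 133/15·(x - 2) + 353/30·(x - 2)² - 349/30·(x - 2)³.
With (x - 2) = 2/3: s(8/3) = 2711/405.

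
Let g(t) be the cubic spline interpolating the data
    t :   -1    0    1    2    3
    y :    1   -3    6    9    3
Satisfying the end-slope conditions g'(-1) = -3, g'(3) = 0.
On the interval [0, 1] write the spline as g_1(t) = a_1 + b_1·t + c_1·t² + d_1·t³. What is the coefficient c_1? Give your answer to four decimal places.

13.1786

Let M_i = g''(x_i). Step sizes h_i = 1, 1, 1, 1; slopes of the chords Δ_i = (y_(i+1) - y_i)/h_i = -4, 9, 3, -6.
  1·M_0 + 4·M_1 + 1·M_2 = 6(Δ_1 - Δ_0) = 78
  1·M_1 + 4·M_2 + 1·M_3 = 6(Δ_2 - Δ_1) = -36
  1·M_2 + 4·M_3 + 1·M_4 = 6(Δ_3 - Δ_2) = -54
Clamped end conditions give two more equations: 2h_0·M_0 + h_0·M_1 = 6(Δ_0 - g'(-1)) = -6 and h_3·M_3 + 2h_3·M_4 = 6(g'(3) - Δ_3) = 36.
Forward elimination and back-substitution give M_0 = -453/28, M_1 = 369/14, M_2 = -45/4, M_3 = -243/14, M_4 = 747/28.
On [0, 1], with g_1(t) = a_1 + b_1·t + c_1·t² + d_1·t³: c_1 = M_1/2 = 369/28, d_1 = (M_2 - M_1)/(6h_1) = -351/56, b_1 = Δ_1 - h_1(2M_1 + M_2)/6 = 117/56.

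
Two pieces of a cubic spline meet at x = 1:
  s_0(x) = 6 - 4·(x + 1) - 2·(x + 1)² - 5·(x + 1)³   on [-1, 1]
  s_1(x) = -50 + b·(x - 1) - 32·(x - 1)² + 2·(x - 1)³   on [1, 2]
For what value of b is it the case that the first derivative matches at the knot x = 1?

-72

s_0'(x) = -4 - 4·(x + 1) - 15·(x + 1)², so s_0'(1) = -72. On the right, s_1'(1) = b, so b = -72.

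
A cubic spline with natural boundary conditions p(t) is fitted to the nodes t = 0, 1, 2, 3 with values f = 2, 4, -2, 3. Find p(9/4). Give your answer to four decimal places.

-1.8875

Put M_i = p'' at the i-th knot. Here h = (1, 1, 1) and Δ = (2, -6, 5), so the interior equations h_(i-1)·M_(i-1) + 2(h_(i-1)+h_i)·M_i + h_i·M_(i+1) = 6(Δ_i − Δ_(i-1)) read
  1·M_0 + 4·M_1 + 1·M_2 = 6(Δ_1 - Δ_0) = -48
  1·M_1 + 4·M_2 + 1·M_3 = 6(Δ_2 - Δ_1) = 66
Natural end conditions: M_0 = M_3 = 0.
Solving: M_0 = 0, M_1 = -86/5, M_2 = 104/5, M_3 = 0.
On [2, 3], p(t) = -2 - 29/15·(t - 2) + 52/5·(t - 2)² - 52/15·(t - 2)³.
With (t - 2) = 1/4: p(9/4) = -151/80.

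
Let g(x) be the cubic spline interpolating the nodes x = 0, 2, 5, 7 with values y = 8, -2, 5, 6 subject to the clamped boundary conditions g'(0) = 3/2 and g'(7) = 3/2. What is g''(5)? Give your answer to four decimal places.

-4.3958

Put M_i = g'' at the i-th knot. Here h = (2, 3, 2) and Δ = (-5, 7/3, 1/2), so the interior equations h_(i-1)·M_(i-1) + 2(h_(i-1)+h_i)·M_i + h_i·M_(i+1) = 6(Δ_i − Δ_(i-1)) read
  2·M_0 + 10·M_1 + 3·M_2 = 6(Δ_1 - Δ_0) = 44
  3·M_1 + 10·M_2 + 2·M_3 = 6(Δ_2 - Δ_1) = -11
Clamped end conditions give two more equations: 2h_0·M_0 + h_0·M_1 = 6(Δ_0 - g'(0)) = -39 and h_2·M_2 + 2h_2·M_3 = 6(g'(7) - Δ_2) = 6.
Solving the tridiagonal system: M_0 = -1345/96, M_1 = 409/48, M_2 = -211/48, M_3 = 355/96.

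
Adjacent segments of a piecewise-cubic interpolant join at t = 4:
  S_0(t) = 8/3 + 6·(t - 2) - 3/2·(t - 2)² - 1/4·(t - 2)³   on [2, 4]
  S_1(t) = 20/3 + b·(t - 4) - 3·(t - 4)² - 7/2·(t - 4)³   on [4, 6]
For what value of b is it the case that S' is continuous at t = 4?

-3

S_0'(t) = 6 - 3·(t - 2) - 3/4·(t - 2)², so S_0'(4) = -3. On the right, S_1'(4) = b, so b = -3.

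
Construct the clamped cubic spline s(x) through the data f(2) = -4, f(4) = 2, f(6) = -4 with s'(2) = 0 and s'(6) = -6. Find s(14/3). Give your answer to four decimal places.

With m_i denoting the second derivative at x_i, h_i = 2, 2, and Δ_i = (y_(i+1) − y_i)/h_i = 3, -3:
  2·m_0 + 8·m_1 + 2·m_2 = 6(Δ_1 - Δ_0) = -36
Clamped end conditions give two more equations: 2h_0·m_0 + h_0·m_1 = 6(Δ_0 - s'(2)) = 18 and h_1·m_1 + 2h_1·m_2 = 6(s'(6) - Δ_1) = -18.
Forward elimination and back-substitution give m_0 = 15/2, m_1 = -6, m_2 = -3/2.
On [4, 6], s(x) = 2 + 3/2·(x - 4) - 3·(x - 4)² + 3/8·(x - 4)³.
With (x - 4) = 2/3: s(14/3) = 16/9.

1.7778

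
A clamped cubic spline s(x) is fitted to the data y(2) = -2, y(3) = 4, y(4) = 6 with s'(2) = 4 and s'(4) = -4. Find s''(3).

Put m_i = s'' at the i-th knot. Here h = (1, 1) and Δ = (6, 2), so the interior equations h_(i-1)·m_(i-1) + 2(h_(i-1)+h_i)·m_i + h_i·m_(i+1) = 6(Δ_i − Δ_(i-1)) read
  1·m_0 + 4·m_1 + 1·m_2 = 6(Δ_1 - Δ_0) = -24
Clamped end conditions give two more equations: 2h_0·m_0 + h_0·m_1 = 6(Δ_0 - s'(2)) = 12 and h_1·m_1 + 2h_1·m_2 = 6(s'(4) - Δ_1) = -36.
Solving: m_0 = 8, m_1 = -4, m_2 = -16.

-4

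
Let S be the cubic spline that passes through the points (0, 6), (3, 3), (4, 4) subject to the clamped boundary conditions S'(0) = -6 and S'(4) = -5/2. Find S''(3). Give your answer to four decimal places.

1.2500

With M_i denoting the second derivative at x_i, h_i = 3, 1, and Δ_i = (y_(i+1) − y_i)/h_i = -1, 1:
  3·M_0 + 8·M_1 + 1·M_2 = 6(Δ_1 - Δ_0) = 12
Clamped end conditions give two more equations: 2h_0·M_0 + h_0·M_1 = 6(Δ_0 - S'(0)) = 30 and h_1·M_1 + 2h_1·M_2 = 6(S'(4) - Δ_1) = -21.
Solving the tridiagonal system: M_0 = 35/8, M_1 = 5/4, M_2 = -89/8.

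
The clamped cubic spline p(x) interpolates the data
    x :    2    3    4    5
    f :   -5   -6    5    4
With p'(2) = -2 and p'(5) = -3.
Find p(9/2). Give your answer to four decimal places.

5.7083

With m_i denoting the second derivative at x_i, h_i = 1, 1, 1, and Δ_i = (y_(i+1) − y_i)/h_i = -1, 11, -1:
  1·m_0 + 4·m_1 + 1·m_2 = 6(Δ_1 - Δ_0) = 72
  1·m_1 + 4·m_2 + 1·m_3 = 6(Δ_2 - Δ_1) = -72
Clamped end conditions give two more equations: 2h_0·m_0 + h_0·m_1 = 6(Δ_0 - p'(2)) = 6 and h_2·m_2 + 2h_2·m_3 = 6(p'(5) - Δ_2) = -12.
Hence m_0 = -32/3, m_1 = 82/3, m_2 = -80/3, m_3 = 22/3.
On [4, 5], p(x) = 5 + 20/3·(x - 4) - 40/3·(x - 4)² + 17/3·(x - 4)³.
With (x - 4) = 1/2: p(9/2) = 137/24.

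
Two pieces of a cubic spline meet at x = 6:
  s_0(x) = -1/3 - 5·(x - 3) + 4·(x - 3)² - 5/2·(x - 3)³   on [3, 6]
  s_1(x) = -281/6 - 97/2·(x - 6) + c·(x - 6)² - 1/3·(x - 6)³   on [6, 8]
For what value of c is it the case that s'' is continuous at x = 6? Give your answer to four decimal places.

s_0''(x) = 8 - 15·(x - 3), so s_0''(6) = -37. On the right, s_1''(6) = 2c, so c = -37/2.

-18.5000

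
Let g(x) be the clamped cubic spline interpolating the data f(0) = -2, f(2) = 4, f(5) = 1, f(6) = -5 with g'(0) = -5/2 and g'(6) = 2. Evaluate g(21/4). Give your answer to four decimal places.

-1.2184

With m_i denoting the second derivative at x_i, h_i = 2, 3, 1, and Δ_i = (y_(i+1) − y_i)/h_i = 3, -1, -6:
  2·m_0 + 10·m_1 + 3·m_2 = 6(Δ_1 - Δ_0) = -24
  3·m_1 + 8·m_2 + 1·m_3 = 6(Δ_2 - Δ_1) = -30
Clamped end conditions give two more equations: 2h_0·m_0 + h_0·m_1 = 6(Δ_0 - g'(0)) = 33 and h_2·m_2 + 2h_2·m_3 = 6(g'(6) - Δ_2) = 48.
Forward elimination and back-substitution give m_0 = 123/13, m_1 = -63/26, m_2 = -81/13, m_3 = 705/26.
On [5, 6], g(x) = 1 - 439/52·(x - 5) - 81/26·(x - 5)² + 289/52·(x - 5)³.
With (x - 5) = 1/4: g(21/4) = -4055/3328.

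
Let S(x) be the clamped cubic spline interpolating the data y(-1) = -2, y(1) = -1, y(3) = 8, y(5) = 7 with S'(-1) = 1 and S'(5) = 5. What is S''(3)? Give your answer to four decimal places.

-8.3667

With σ_i denoting the second derivative at x_i, h_i = 2, 2, 2, and Δ_i = (y_(i+1) − y_i)/h_i = 1/2, 9/2, -1/2:
  2·σ_0 + 8·σ_1 + 2·σ_2 = 6(Δ_1 - Δ_0) = 24
  2·σ_1 + 8·σ_2 + 2·σ_3 = 6(Δ_2 - Δ_1) = -30
Clamped end conditions give two more equations: 2h_0·σ_0 + h_0·σ_1 = 6(Δ_0 - S'(-1)) = -3 and h_2·σ_2 + 2h_2·σ_3 = 6(S'(5) - Δ_2) = 33.
Solving the tridiagonal system: σ_0 = -113/30, σ_1 = 181/30, σ_2 = -251/30, σ_3 = 373/30.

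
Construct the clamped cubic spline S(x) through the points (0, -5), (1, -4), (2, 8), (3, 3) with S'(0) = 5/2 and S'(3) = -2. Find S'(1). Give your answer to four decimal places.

With M_i denoting the second derivative at x_i, h_i = 1, 1, 1, and Δ_i = (y_(i+1) − y_i)/h_i = 1, 12, -5:
  1·M_0 + 4·M_1 + 1·M_2 = 6(Δ_1 - Δ_0) = 66
  1·M_1 + 4·M_2 + 1·M_3 = 6(Δ_2 - Δ_1) = -102
Clamped end conditions give two more equations: 2h_0·M_0 + h_0·M_1 = 6(Δ_0 - S'(0)) = -9 and h_2·M_2 + 2h_2·M_3 = 6(S'(3) - Δ_2) = 18.
Solving the tridiagonal system: M_0 = -102/5, M_1 = 159/5, M_2 = -204/5, M_3 = 147/5.
On [1, 2], S'(x) = b_1 + 2c_1·(x - 1) + 3d_1·(x - 1)² with b_1 = Δ_1 - h_1(2M_1 + M_2)/6 = 41/5, c_1 = M_1/2 = 159/10, d_1 = (M_2 - M_1)/(6h_1) = -121/10. So S'(1) = 41/5.

8.2000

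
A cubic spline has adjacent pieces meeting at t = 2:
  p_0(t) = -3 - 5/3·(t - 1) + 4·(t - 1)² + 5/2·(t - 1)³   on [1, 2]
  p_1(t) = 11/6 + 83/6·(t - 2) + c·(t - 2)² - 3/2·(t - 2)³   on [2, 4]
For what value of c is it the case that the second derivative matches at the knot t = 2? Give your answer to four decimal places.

p_0''(t) = 8 + 15·(t - 1), so p_0''(2) = 23. On the right, p_1''(2) = 2c, so c = 23/2.

11.5000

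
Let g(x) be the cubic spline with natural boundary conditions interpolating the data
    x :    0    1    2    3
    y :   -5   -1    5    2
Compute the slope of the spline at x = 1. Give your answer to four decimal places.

6.2667

Write M_i for g''(x_i). With h_i = 1, 1, 1 and divided differences Δ_i = 4, 6, -3, the continuity of g' gives the tridiagonal system
  1·M_0 + 4·M_1 + 1·M_2 = 6(Δ_1 - Δ_0) = 12
  1·M_1 + 4·M_2 + 1·M_3 = 6(Δ_2 - Δ_1) = -54
Natural end conditions: M_0 = M_3 = 0.
Forward elimination and back-substitution give M_0 = 0, M_1 = 34/5, M_2 = -76/5, M_3 = 0.
On [1, 2], g'(x) = b_1 + 2c_1·(x - 1) + 3d_1·(x - 1)² with b_1 = Δ_1 - h_1(2M_1 + M_2)/6 = 94/15, c_1 = M_1/2 = 17/5, d_1 = (M_2 - M_1)/(6h_1) = -11/3. So g'(1) = 94/15.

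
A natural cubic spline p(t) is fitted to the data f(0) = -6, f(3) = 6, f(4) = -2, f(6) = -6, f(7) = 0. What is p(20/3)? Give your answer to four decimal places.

Put σ_i = p'' at the i-th knot. Here h = (3, 1, 2, 1) and Δ = (4, -8, -2, 6), so the interior equations h_(i-1)·σ_(i-1) + 2(h_(i-1)+h_i)·σ_i + h_i·σ_(i+1) = 6(Δ_i − Δ_(i-1)) read
  3·σ_0 + 8·σ_1 + 1·σ_2 = 6(Δ_1 - Δ_0) = -72
  1·σ_1 + 6·σ_2 + 2·σ_3 = 6(Δ_2 - Δ_1) = 36
  2·σ_2 + 6·σ_3 + 1·σ_4 = 6(Δ_3 - Δ_2) = 48
Natural end conditions: σ_0 = σ_4 = 0.
Solving: σ_0 = 0, σ_1 = -1212/125, σ_2 = 696/125, σ_3 = 768/125, σ_4 = 0.
On [6, 7], p(t) = -6 + 494/125·(t - 6) + 384/125·(t - 6)² - 128/125·(t - 6)³.
With (t - 6) = 2/3: p(20/3) = -7774/3375.

-2.3034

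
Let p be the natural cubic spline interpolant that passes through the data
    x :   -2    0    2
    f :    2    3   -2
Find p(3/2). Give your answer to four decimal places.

-0.3984

Write M_i for p''(x_i). With h_i = 2, 2 and divided differences Δ_i = 1/2, -5/2, the continuity of p' gives the tridiagonal system
  2·M_0 + 8·M_1 + 2·M_2 = 6(Δ_1 - Δ_0) = -18
Natural end conditions: M_0 = M_2 = 0.
Forward elimination and back-substitution give M_0 = 0, M_1 = -9/4, M_2 = 0.
On [0, 2], p(x) = 3 - 1·x - 9/8·x² + 3/16·x³.
With x = 3/2: p(3/2) = -51/128.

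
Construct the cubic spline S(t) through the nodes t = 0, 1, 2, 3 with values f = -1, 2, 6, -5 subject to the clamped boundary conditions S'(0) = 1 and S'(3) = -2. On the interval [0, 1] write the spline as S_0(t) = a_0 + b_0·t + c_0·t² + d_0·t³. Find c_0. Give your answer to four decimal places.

0.4000

Put σ_i = S'' at the i-th knot. Here h = (1, 1, 1) and Δ = (3, 4, -11), so the interior equations h_(i-1)·σ_(i-1) + 2(h_(i-1)+h_i)·σ_i + h_i·σ_(i+1) = 6(Δ_i − Δ_(i-1)) read
  1·σ_0 + 4·σ_1 + 1·σ_2 = 6(Δ_1 - Δ_0) = 6
  1·σ_1 + 4·σ_2 + 1·σ_3 = 6(Δ_2 - Δ_1) = -90
Clamped end conditions give two more equations: 2h_0·σ_0 + h_0·σ_1 = 6(Δ_0 - S'(0)) = 12 and h_2·σ_2 + 2h_2·σ_3 = 6(S'(3) - Δ_2) = 54.
Solving the tridiagonal system: σ_0 = 4/5, σ_1 = 52/5, σ_2 = -182/5, σ_3 = 226/5.
On [0, 1], with S_0(t) = a_0 + b_0·t + c_0·t² + d_0·t³: c_0 = σ_0/2 = 2/5, d_0 = (σ_1 - σ_0)/(6h_0) = 8/5, b_0 = Δ_0 - h_0(2σ_0 + σ_1)/6 = 1.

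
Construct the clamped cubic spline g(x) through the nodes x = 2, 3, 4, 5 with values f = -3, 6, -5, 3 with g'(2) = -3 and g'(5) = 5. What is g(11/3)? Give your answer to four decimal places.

Let M_i = g''(x_i). Step sizes h_i = 1, 1, 1; slopes of the chords Δ_i = (y_(i+1) - y_i)/h_i = 9, -11, 8.
  1·M_0 + 4·M_1 + 1·M_2 = 6(Δ_1 - Δ_0) = -120
  1·M_1 + 4·M_2 + 1·M_3 = 6(Δ_2 - Δ_1) = 114
Clamped end conditions give two more equations: 2h_0·M_0 + h_0·M_1 = 6(Δ_0 - g'(2)) = 72 and h_2·M_2 + 2h_2·M_3 = 6(g'(5) - Δ_2) = -18.
Solving the tridiagonal system: M_0 = 986/15, M_1 = -892/15, M_2 = 782/15, M_3 = -526/15.
On [3, 4], g(x) = 6 + 2/15·(x - 3) - 446/15·(x - 3)² + 93/5·(x - 3)³.
With (x - 3) = 2/3: g(11/3) = -218/135.

-1.6148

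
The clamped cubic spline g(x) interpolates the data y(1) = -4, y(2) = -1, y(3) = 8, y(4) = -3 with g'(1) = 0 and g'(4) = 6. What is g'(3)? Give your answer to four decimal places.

Put M_i = g'' at the i-th knot. Here h = (1, 1, 1) and Δ = (3, 9, -11), so the interior equations h_(i-1)·M_(i-1) + 2(h_(i-1)+h_i)·M_i + h_i·M_(i+1) = 6(Δ_i − Δ_(i-1)) read
  1·M_0 + 4·M_1 + 1·M_2 = 6(Δ_1 - Δ_0) = 36
  1·M_1 + 4·M_2 + 1·M_3 = 6(Δ_2 - Δ_1) = -120
Clamped end conditions give two more equations: 2h_0·M_0 + h_0·M_1 = 6(Δ_0 - g'(1)) = 18 and h_2·M_2 + 2h_2·M_3 = 6(g'(4) - Δ_2) = 102.
Solving the tridiagonal system: M_0 = -14/5, M_1 = 118/5, M_2 = -278/5, M_3 = 394/5.
On [3, 4], g'(x) = b_2 + 2c_2·(x - 3) + 3d_2·(x - 3)² with b_2 = Δ_2 - h_2(2M_2 + M_3)/6 = -28/5, c_2 = M_2/2 = -139/5, d_2 = (M_3 - M_2)/(6h_2) = 112/5. So g'(3) = -28/5.

-5.6000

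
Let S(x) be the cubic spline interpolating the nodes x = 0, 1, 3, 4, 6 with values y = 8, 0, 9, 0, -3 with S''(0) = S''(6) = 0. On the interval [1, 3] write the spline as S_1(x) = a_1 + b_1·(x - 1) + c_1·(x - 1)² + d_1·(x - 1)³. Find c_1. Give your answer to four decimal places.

Put m_i = S'' at the i-th knot. Here h = (1, 2, 1, 2) and Δ = (-8, 9/2, -9, -3/2), so the interior equations h_(i-1)·m_(i-1) + 2(h_(i-1)+h_i)·m_i + h_i·m_(i+1) = 6(Δ_i − Δ_(i-1)) read
  1·m_0 + 6·m_1 + 2·m_2 = 6(Δ_1 - Δ_0) = 75
  2·m_1 + 6·m_2 + 1·m_3 = 6(Δ_2 - Δ_1) = -81
  1·m_2 + 6·m_3 + 2·m_4 = 6(Δ_3 - Δ_2) = 45
Natural end conditions: m_0 = m_4 = 0.
Solving: m_0 = 0, m_1 = 1229/62, m_2 = -681/31, m_3 = 346/31, m_4 = 0.
On [1, 3], with S_1(x) = a_1 + b_1·(x - 1) + c_1·(x - 1)² + d_1·(x - 1)³: c_1 = m_1/2 = 1229/124, d_1 = (m_2 - m_1)/(6h_1) = -2591/744, b_1 = Δ_1 - h_1(2m_1 + m_2)/6 = -259/186.

9.9113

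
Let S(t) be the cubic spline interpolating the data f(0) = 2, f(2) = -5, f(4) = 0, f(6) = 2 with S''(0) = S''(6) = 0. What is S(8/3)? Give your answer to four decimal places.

-4.1185

With m_i denoting the second derivative at x_i, h_i = 2, 2, 2, and Δ_i = (y_(i+1) − y_i)/h_i = -7/2, 5/2, 1:
  2·m_0 + 8·m_1 + 2·m_2 = 6(Δ_1 - Δ_0) = 36
  2·m_1 + 8·m_2 + 2·m_3 = 6(Δ_2 - Δ_1) = -9
Natural end conditions: m_0 = m_3 = 0.
Hence m_0 = 0, m_1 = 51/10, m_2 = -12/5, m_3 = 0.
On [2, 4], S(t) = -5 - 1/10·(t - 2) + 51/20·(t - 2)² - 5/8·(t - 2)³.
With (t - 2) = 2/3: S(8/3) = -556/135.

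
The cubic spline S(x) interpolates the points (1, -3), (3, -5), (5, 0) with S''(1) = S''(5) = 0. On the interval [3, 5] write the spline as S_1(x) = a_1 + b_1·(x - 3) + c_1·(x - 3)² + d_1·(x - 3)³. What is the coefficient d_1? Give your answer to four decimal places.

With m_i denoting the second derivative at x_i, h_i = 2, 2, and Δ_i = (y_(i+1) − y_i)/h_i = -1, 5/2:
  2·m_0 + 8·m_1 + 2·m_2 = 6(Δ_1 - Δ_0) = 21
Natural end conditions: m_0 = m_2 = 0.
Solving: m_0 = 0, m_1 = 21/8, m_2 = 0.
On [3, 5], with S_1(x) = a_1 + b_1·(x - 3) + c_1·(x - 3)² + d_1·(x - 3)³: c_1 = m_1/2 = 21/16, d_1 = (m_2 - m_1)/(6h_1) = -7/32, b_1 = Δ_1 - h_1(2m_1 + m_2)/6 = 3/4.

-0.2188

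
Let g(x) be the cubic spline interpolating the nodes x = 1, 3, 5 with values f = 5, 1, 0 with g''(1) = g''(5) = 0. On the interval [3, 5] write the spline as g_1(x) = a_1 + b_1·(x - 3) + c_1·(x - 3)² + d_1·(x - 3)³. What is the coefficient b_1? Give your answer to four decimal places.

Put σ_i = g'' at the i-th knot. Here h = (2, 2) and Δ = (-2, -1/2), so the interior equations h_(i-1)·σ_(i-1) + 2(h_(i-1)+h_i)·σ_i + h_i·σ_(i+1) = 6(Δ_i − Δ_(i-1)) read
  2·σ_0 + 8·σ_1 + 2·σ_2 = 6(Δ_1 - Δ_0) = 9
Natural end conditions: σ_0 = σ_2 = 0.
Solving the tridiagonal system: σ_0 = 0, σ_1 = 9/8, σ_2 = 0.
On [3, 5], with g_1(x) = a_1 + b_1·(x - 3) + c_1·(x - 3)² + d_1·(x - 3)³: c_1 = σ_1/2 = 9/16, d_1 = (σ_2 - σ_1)/(6h_1) = -3/32, b_1 = Δ_1 - h_1(2σ_1 + σ_2)/6 = -5/4.

-1.2500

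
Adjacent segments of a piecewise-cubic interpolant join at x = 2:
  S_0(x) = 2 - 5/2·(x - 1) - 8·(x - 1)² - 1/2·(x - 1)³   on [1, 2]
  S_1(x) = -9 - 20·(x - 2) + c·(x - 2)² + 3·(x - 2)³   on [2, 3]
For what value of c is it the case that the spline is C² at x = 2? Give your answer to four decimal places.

S_0''(x) = -16 - 3·(x - 1), so S_0''(2) = -19. On the right, S_1''(2) = 2c, so c = -19/2.

-9.5000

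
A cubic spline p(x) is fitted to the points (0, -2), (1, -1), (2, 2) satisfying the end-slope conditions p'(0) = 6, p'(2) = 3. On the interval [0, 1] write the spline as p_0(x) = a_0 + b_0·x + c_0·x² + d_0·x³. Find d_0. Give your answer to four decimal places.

Let σ_i = p''(x_i). Step sizes h_i = 1, 1; slopes of the chords Δ_i = (y_(i+1) - y_i)/h_i = 1, 3.
  1·σ_0 + 4·σ_1 + 1·σ_2 = 6(Δ_1 - Δ_0) = 12
Clamped end conditions give two more equations: 2h_0·σ_0 + h_0·σ_1 = 6(Δ_0 - p'(0)) = -30 and h_1·σ_1 + 2h_1·σ_2 = 6(p'(2) - Δ_1) = 0.
Hence σ_0 = -39/2, σ_1 = 9, σ_2 = -9/2.
On [0, 1], with p_0(x) = a_0 + b_0·x + c_0·x² + d_0·x³: c_0 = σ_0/2 = -39/4, d_0 = (σ_1 - σ_0)/(6h_0) = 19/4, b_0 = Δ_0 - h_0(2σ_0 + σ_1)/6 = 6.

4.7500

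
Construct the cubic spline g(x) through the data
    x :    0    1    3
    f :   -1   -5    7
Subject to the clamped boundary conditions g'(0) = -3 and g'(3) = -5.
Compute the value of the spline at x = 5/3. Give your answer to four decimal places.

-0.9012

With M_i denoting the second derivative at x_i, h_i = 1, 2, and Δ_i = (y_(i+1) − y_i)/h_i = -4, 6:
  1·M_0 + 6·M_1 + 2·M_2 = 6(Δ_1 - Δ_0) = 60
Clamped end conditions give two more equations: 2h_0·M_0 + h_0·M_1 = 6(Δ_0 - g'(0)) = -6 and h_1·M_1 + 2h_1·M_2 = 6(g'(3) - Δ_1) = -66.
Solving the tridiagonal system: M_0 = -41/3, M_1 = 64/3, M_2 = -163/6.
On [1, 3], g(x) = -5 + 5/6·(x - 1) + 32/3·(x - 1)² - 97/24·(x - 1)³.
With (x - 1) = 2/3: g(5/3) = -73/81.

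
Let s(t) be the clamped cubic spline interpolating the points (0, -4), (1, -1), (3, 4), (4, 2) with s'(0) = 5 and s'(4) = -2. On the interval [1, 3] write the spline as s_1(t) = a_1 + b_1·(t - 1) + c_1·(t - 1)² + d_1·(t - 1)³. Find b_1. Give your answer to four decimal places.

Put m_i = s'' at the i-th knot. Here h = (1, 2, 1) and Δ = (3, 5/2, -2), so the interior equations h_(i-1)·m_(i-1) + 2(h_(i-1)+h_i)·m_i + h_i·m_(i+1) = 6(Δ_i − Δ_(i-1)) read
  1·m_0 + 6·m_1 + 2·m_2 = 6(Δ_1 - Δ_0) = -3
  2·m_1 + 6·m_2 + 1·m_3 = 6(Δ_2 - Δ_1) = -27
Clamped end conditions give two more equations: 2h_0·m_0 + h_0·m_1 = 6(Δ_0 - s'(0)) = -12 and h_2·m_2 + 2h_2·m_3 = 6(s'(4) - Δ_2) = 0.
Hence m_0 = -257/35, m_1 = 94/35, m_2 = -206/35, m_3 = 103/35.
On [1, 3], with s_1(t) = a_1 + b_1·(t - 1) + c_1·(t - 1)² + d_1·(t - 1)³: c_1 = m_1/2 = 47/35, d_1 = (m_2 - m_1)/(6h_1) = -5/7, b_1 = Δ_1 - h_1(2m_1 + m_2)/6 = 187/70.

2.6714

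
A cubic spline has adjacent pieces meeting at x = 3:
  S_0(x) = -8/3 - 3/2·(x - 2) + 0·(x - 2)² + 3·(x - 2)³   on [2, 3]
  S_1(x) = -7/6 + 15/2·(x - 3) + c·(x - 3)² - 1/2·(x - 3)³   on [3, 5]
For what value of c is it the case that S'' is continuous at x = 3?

S_0''(x) = 0 + 18·(x - 2), so S_0''(3) = 18. On the right, S_1''(3) = 2c, so c = 9.

9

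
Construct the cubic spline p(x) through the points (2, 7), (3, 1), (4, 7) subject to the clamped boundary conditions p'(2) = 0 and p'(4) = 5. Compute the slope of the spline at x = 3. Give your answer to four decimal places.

-1.2500

Let m_i = p''(x_i). Step sizes h_i = 1, 1; slopes of the chords Δ_i = (y_(i+1) - y_i)/h_i = -6, 6.
  1·m_0 + 4·m_1 + 1·m_2 = 6(Δ_1 - Δ_0) = 72
Clamped end conditions give two more equations: 2h_0·m_0 + h_0·m_1 = 6(Δ_0 - p'(2)) = -36 and h_1·m_1 + 2h_1·m_2 = 6(p'(4) - Δ_1) = -6.
Forward elimination and back-substitution give m_0 = -67/2, m_1 = 31, m_2 = -37/2.
On [3, 4], p'(x) = b_1 + 2c_1·(x - 3) + 3d_1·(x - 3)² with b_1 = Δ_1 - h_1(2m_1 + m_2)/6 = -5/4, c_1 = m_1/2 = 31/2, d_1 = (m_2 - m_1)/(6h_1) = -33/4. So p'(3) = -5/4.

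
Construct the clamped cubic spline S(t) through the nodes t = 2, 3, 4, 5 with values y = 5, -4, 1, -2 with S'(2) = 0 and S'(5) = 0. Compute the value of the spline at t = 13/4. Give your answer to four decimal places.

-3.8375

Write M_i for S''(x_i). With h_i = 1, 1, 1 and divided differences Δ_i = -9, 5, -3, the continuity of S' gives the tridiagonal system
  1·M_0 + 4·M_1 + 1·M_2 = 6(Δ_1 - Δ_0) = 84
  1·M_1 + 4·M_2 + 1·M_3 = 6(Δ_2 - Δ_1) = -48
Clamped end conditions give two more equations: 2h_0·M_0 + h_0·M_1 = 6(Δ_0 - S'(2)) = -54 and h_2·M_2 + 2h_2·M_3 = 6(S'(5) - Δ_2) = 18.
Forward elimination and back-substitution give M_0 = -234/5, M_1 = 198/5, M_2 = -138/5, M_3 = 114/5.
On [3, 4], S(t) = -4 - 18/5·(t - 3) + 99/5·(t - 3)² - 56/5·(t - 3)³.
With (t - 3) = 1/4: S(13/4) = -307/80.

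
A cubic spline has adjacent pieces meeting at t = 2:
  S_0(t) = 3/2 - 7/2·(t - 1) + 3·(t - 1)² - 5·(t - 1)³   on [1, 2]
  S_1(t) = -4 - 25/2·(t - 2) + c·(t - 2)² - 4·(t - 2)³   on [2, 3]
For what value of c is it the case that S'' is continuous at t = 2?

S_0''(t) = 6 - 30·(t - 1), so S_0''(2) = -24. On the right, S_1''(2) = 2c, so c = -12.

-12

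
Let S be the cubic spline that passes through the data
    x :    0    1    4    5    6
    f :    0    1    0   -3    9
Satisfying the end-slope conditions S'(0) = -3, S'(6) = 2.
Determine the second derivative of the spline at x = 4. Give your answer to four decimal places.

-6.4912

Put m_i = S'' at the i-th knot. Here h = (1, 3, 1, 1) and Δ = (1, -1/3, -3, 12), so the interior equations h_(i-1)·m_(i-1) + 2(h_(i-1)+h_i)·m_i + h_i·m_(i+1) = 6(Δ_i − Δ_(i-1)) read
  1·m_0 + 8·m_1 + 3·m_2 = 6(Δ_1 - Δ_0) = -8
  3·m_1 + 8·m_2 + 1·m_3 = 6(Δ_2 - Δ_1) = -16
  1·m_2 + 4·m_3 + 1·m_4 = 6(Δ_3 - Δ_2) = 90
Clamped end conditions give two more equations: 2h_0·m_0 + h_0·m_1 = 6(Δ_0 - S'(0)) = 24 and h_3·m_3 + 2h_3·m_4 = 6(S'(6) - Δ_3) = -60.
Solving the tridiagonal system: m_0 = 686/57, m_1 = -4/57, m_2 = -370/57, m_3 = 2060/57, m_4 = -2740/57.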